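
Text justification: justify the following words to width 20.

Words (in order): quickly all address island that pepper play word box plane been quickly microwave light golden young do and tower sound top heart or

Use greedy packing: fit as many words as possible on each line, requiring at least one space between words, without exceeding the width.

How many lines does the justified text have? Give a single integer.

Line 1: ['quickly', 'all', 'address'] (min_width=19, slack=1)
Line 2: ['island', 'that', 'pepper'] (min_width=18, slack=2)
Line 3: ['play', 'word', 'box', 'plane'] (min_width=19, slack=1)
Line 4: ['been', 'quickly'] (min_width=12, slack=8)
Line 5: ['microwave', 'light'] (min_width=15, slack=5)
Line 6: ['golden', 'young', 'do', 'and'] (min_width=19, slack=1)
Line 7: ['tower', 'sound', 'top'] (min_width=15, slack=5)
Line 8: ['heart', 'or'] (min_width=8, slack=12)
Total lines: 8

Answer: 8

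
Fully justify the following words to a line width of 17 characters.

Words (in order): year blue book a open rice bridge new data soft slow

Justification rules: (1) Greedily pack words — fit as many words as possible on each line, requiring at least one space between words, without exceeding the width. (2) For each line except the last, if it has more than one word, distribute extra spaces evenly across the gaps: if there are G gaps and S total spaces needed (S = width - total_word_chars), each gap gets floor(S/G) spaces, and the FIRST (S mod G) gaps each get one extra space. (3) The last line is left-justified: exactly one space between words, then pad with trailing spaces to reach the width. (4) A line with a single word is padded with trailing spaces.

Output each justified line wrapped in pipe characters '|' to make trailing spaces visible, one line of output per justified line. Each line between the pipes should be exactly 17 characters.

Answer: |year  blue book a|
|open  rice bridge|
|new   data   soft|
|slow             |

Derivation:
Line 1: ['year', 'blue', 'book', 'a'] (min_width=16, slack=1)
Line 2: ['open', 'rice', 'bridge'] (min_width=16, slack=1)
Line 3: ['new', 'data', 'soft'] (min_width=13, slack=4)
Line 4: ['slow'] (min_width=4, slack=13)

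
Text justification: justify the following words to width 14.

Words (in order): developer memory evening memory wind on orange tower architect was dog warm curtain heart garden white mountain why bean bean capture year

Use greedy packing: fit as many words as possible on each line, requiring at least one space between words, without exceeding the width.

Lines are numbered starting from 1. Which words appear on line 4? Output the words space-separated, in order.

Line 1: ['developer'] (min_width=9, slack=5)
Line 2: ['memory', 'evening'] (min_width=14, slack=0)
Line 3: ['memory', 'wind', 'on'] (min_width=14, slack=0)
Line 4: ['orange', 'tower'] (min_width=12, slack=2)
Line 5: ['architect', 'was'] (min_width=13, slack=1)
Line 6: ['dog', 'warm'] (min_width=8, slack=6)
Line 7: ['curtain', 'heart'] (min_width=13, slack=1)
Line 8: ['garden', 'white'] (min_width=12, slack=2)
Line 9: ['mountain', 'why'] (min_width=12, slack=2)
Line 10: ['bean', 'bean'] (min_width=9, slack=5)
Line 11: ['capture', 'year'] (min_width=12, slack=2)

Answer: orange tower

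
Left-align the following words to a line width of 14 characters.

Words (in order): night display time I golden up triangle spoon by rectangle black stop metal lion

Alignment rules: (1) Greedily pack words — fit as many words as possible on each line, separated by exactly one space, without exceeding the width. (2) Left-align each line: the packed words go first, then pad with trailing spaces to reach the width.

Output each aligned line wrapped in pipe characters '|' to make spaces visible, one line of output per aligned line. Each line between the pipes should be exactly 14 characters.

Answer: |night display |
|time I golden |
|up triangle   |
|spoon by      |
|rectangle     |
|black stop    |
|metal lion    |

Derivation:
Line 1: ['night', 'display'] (min_width=13, slack=1)
Line 2: ['time', 'I', 'golden'] (min_width=13, slack=1)
Line 3: ['up', 'triangle'] (min_width=11, slack=3)
Line 4: ['spoon', 'by'] (min_width=8, slack=6)
Line 5: ['rectangle'] (min_width=9, slack=5)
Line 6: ['black', 'stop'] (min_width=10, slack=4)
Line 7: ['metal', 'lion'] (min_width=10, slack=4)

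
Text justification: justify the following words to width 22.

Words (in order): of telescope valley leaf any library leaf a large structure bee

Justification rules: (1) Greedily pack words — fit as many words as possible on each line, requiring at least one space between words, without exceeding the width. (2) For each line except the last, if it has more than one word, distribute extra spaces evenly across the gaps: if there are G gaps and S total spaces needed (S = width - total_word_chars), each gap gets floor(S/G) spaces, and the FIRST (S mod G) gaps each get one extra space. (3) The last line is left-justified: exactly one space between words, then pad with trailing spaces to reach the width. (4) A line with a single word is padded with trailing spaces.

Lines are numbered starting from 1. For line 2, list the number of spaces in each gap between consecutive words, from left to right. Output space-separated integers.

Line 1: ['of', 'telescope', 'valley'] (min_width=19, slack=3)
Line 2: ['leaf', 'any', 'library', 'leaf'] (min_width=21, slack=1)
Line 3: ['a', 'large', 'structure', 'bee'] (min_width=21, slack=1)

Answer: 2 1 1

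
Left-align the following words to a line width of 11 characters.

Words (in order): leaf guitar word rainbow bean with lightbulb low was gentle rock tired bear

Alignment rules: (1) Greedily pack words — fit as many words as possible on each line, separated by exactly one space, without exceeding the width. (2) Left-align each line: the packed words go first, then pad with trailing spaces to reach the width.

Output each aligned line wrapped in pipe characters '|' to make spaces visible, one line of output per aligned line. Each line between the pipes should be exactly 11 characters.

Answer: |leaf guitar|
|word       |
|rainbow    |
|bean with  |
|lightbulb  |
|low was    |
|gentle rock|
|tired bear |

Derivation:
Line 1: ['leaf', 'guitar'] (min_width=11, slack=0)
Line 2: ['word'] (min_width=4, slack=7)
Line 3: ['rainbow'] (min_width=7, slack=4)
Line 4: ['bean', 'with'] (min_width=9, slack=2)
Line 5: ['lightbulb'] (min_width=9, slack=2)
Line 6: ['low', 'was'] (min_width=7, slack=4)
Line 7: ['gentle', 'rock'] (min_width=11, slack=0)
Line 8: ['tired', 'bear'] (min_width=10, slack=1)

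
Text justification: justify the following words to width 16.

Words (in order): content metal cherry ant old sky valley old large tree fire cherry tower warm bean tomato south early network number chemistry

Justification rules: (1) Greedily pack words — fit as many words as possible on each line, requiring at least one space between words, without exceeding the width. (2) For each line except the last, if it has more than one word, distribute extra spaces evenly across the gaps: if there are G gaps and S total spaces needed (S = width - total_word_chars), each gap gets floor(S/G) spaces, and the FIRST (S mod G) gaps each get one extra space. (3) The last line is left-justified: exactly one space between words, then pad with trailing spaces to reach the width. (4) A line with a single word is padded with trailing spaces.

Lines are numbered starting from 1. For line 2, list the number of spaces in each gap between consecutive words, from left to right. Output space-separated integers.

Answer: 2 2

Derivation:
Line 1: ['content', 'metal'] (min_width=13, slack=3)
Line 2: ['cherry', 'ant', 'old'] (min_width=14, slack=2)
Line 3: ['sky', 'valley', 'old'] (min_width=14, slack=2)
Line 4: ['large', 'tree', 'fire'] (min_width=15, slack=1)
Line 5: ['cherry', 'tower'] (min_width=12, slack=4)
Line 6: ['warm', 'bean', 'tomato'] (min_width=16, slack=0)
Line 7: ['south', 'early'] (min_width=11, slack=5)
Line 8: ['network', 'number'] (min_width=14, slack=2)
Line 9: ['chemistry'] (min_width=9, slack=7)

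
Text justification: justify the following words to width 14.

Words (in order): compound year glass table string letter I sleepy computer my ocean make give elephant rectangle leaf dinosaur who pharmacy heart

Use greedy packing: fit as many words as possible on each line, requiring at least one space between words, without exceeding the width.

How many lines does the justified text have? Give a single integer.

Answer: 10

Derivation:
Line 1: ['compound', 'year'] (min_width=13, slack=1)
Line 2: ['glass', 'table'] (min_width=11, slack=3)
Line 3: ['string', 'letter'] (min_width=13, slack=1)
Line 4: ['I', 'sleepy'] (min_width=8, slack=6)
Line 5: ['computer', 'my'] (min_width=11, slack=3)
Line 6: ['ocean', 'make'] (min_width=10, slack=4)
Line 7: ['give', 'elephant'] (min_width=13, slack=1)
Line 8: ['rectangle', 'leaf'] (min_width=14, slack=0)
Line 9: ['dinosaur', 'who'] (min_width=12, slack=2)
Line 10: ['pharmacy', 'heart'] (min_width=14, slack=0)
Total lines: 10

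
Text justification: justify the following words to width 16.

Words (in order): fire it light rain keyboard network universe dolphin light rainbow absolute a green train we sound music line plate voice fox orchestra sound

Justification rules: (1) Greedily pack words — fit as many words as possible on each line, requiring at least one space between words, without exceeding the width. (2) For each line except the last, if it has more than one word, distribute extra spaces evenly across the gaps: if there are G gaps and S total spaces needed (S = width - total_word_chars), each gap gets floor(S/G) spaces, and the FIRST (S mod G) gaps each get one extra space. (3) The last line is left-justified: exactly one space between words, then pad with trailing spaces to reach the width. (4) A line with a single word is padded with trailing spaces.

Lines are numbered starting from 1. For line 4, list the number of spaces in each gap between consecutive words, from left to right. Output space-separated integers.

Line 1: ['fire', 'it', 'light'] (min_width=13, slack=3)
Line 2: ['rain', 'keyboard'] (min_width=13, slack=3)
Line 3: ['network', 'universe'] (min_width=16, slack=0)
Line 4: ['dolphin', 'light'] (min_width=13, slack=3)
Line 5: ['rainbow', 'absolute'] (min_width=16, slack=0)
Line 6: ['a', 'green', 'train', 'we'] (min_width=16, slack=0)
Line 7: ['sound', 'music', 'line'] (min_width=16, slack=0)
Line 8: ['plate', 'voice', 'fox'] (min_width=15, slack=1)
Line 9: ['orchestra', 'sound'] (min_width=15, slack=1)

Answer: 4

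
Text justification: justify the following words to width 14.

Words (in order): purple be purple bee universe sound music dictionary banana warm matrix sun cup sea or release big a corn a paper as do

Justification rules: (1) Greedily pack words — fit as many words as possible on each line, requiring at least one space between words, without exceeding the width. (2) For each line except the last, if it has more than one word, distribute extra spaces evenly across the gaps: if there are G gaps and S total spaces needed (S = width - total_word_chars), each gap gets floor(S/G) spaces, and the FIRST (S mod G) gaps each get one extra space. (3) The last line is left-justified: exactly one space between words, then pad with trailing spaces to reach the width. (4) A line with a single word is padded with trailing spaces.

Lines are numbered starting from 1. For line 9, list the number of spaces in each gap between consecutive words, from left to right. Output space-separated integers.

Answer: 2 2 1

Derivation:
Line 1: ['purple', 'be'] (min_width=9, slack=5)
Line 2: ['purple', 'bee'] (min_width=10, slack=4)
Line 3: ['universe', 'sound'] (min_width=14, slack=0)
Line 4: ['music'] (min_width=5, slack=9)
Line 5: ['dictionary'] (min_width=10, slack=4)
Line 6: ['banana', 'warm'] (min_width=11, slack=3)
Line 7: ['matrix', 'sun', 'cup'] (min_width=14, slack=0)
Line 8: ['sea', 'or', 'release'] (min_width=14, slack=0)
Line 9: ['big', 'a', 'corn', 'a'] (min_width=12, slack=2)
Line 10: ['paper', 'as', 'do'] (min_width=11, slack=3)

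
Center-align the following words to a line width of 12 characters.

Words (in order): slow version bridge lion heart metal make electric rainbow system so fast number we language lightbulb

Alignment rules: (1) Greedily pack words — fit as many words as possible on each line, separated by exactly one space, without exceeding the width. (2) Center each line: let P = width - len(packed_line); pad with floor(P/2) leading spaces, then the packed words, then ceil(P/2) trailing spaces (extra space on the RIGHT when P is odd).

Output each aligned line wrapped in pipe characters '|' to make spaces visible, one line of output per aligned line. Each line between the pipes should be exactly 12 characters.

Line 1: ['slow', 'version'] (min_width=12, slack=0)
Line 2: ['bridge', 'lion'] (min_width=11, slack=1)
Line 3: ['heart', 'metal'] (min_width=11, slack=1)
Line 4: ['make'] (min_width=4, slack=8)
Line 5: ['electric'] (min_width=8, slack=4)
Line 6: ['rainbow'] (min_width=7, slack=5)
Line 7: ['system', 'so'] (min_width=9, slack=3)
Line 8: ['fast', 'number'] (min_width=11, slack=1)
Line 9: ['we', 'language'] (min_width=11, slack=1)
Line 10: ['lightbulb'] (min_width=9, slack=3)

Answer: |slow version|
|bridge lion |
|heart metal |
|    make    |
|  electric  |
|  rainbow   |
| system so  |
|fast number |
|we language |
| lightbulb  |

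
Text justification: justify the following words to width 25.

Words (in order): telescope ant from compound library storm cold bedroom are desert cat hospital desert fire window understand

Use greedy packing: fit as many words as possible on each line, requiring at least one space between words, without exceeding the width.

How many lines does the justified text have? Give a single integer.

Answer: 5

Derivation:
Line 1: ['telescope', 'ant', 'from'] (min_width=18, slack=7)
Line 2: ['compound', 'library', 'storm'] (min_width=22, slack=3)
Line 3: ['cold', 'bedroom', 'are', 'desert'] (min_width=23, slack=2)
Line 4: ['cat', 'hospital', 'desert', 'fire'] (min_width=24, slack=1)
Line 5: ['window', 'understand'] (min_width=17, slack=8)
Total lines: 5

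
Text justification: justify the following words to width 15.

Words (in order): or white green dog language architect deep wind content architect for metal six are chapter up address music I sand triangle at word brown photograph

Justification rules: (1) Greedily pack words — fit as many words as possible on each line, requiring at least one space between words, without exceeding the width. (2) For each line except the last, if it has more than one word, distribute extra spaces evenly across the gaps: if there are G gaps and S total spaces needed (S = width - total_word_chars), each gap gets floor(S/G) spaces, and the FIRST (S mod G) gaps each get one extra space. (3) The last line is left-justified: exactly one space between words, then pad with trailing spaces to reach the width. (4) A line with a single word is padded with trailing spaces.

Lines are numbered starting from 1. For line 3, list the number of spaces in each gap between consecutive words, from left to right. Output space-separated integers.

Line 1: ['or', 'white', 'green'] (min_width=14, slack=1)
Line 2: ['dog', 'language'] (min_width=12, slack=3)
Line 3: ['architect', 'deep'] (min_width=14, slack=1)
Line 4: ['wind', 'content'] (min_width=12, slack=3)
Line 5: ['architect', 'for'] (min_width=13, slack=2)
Line 6: ['metal', 'six', 'are'] (min_width=13, slack=2)
Line 7: ['chapter', 'up'] (min_width=10, slack=5)
Line 8: ['address', 'music', 'I'] (min_width=15, slack=0)
Line 9: ['sand', 'triangle'] (min_width=13, slack=2)
Line 10: ['at', 'word', 'brown'] (min_width=13, slack=2)
Line 11: ['photograph'] (min_width=10, slack=5)

Answer: 2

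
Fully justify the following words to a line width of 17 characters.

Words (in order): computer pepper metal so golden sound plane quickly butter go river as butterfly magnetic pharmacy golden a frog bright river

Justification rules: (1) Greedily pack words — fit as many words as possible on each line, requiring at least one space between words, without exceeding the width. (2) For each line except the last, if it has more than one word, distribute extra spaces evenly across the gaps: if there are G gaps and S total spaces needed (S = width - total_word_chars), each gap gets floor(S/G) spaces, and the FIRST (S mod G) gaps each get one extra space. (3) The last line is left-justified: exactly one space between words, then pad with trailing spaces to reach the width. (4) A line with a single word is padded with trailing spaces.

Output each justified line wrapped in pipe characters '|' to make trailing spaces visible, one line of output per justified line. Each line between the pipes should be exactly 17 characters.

Answer: |computer   pepper|
|metal  so  golden|
|sound       plane|
|quickly butter go|
|river          as|
|butterfly        |
|magnetic pharmacy|
|golden   a   frog|
|bright river     |

Derivation:
Line 1: ['computer', 'pepper'] (min_width=15, slack=2)
Line 2: ['metal', 'so', 'golden'] (min_width=15, slack=2)
Line 3: ['sound', 'plane'] (min_width=11, slack=6)
Line 4: ['quickly', 'butter', 'go'] (min_width=17, slack=0)
Line 5: ['river', 'as'] (min_width=8, slack=9)
Line 6: ['butterfly'] (min_width=9, slack=8)
Line 7: ['magnetic', 'pharmacy'] (min_width=17, slack=0)
Line 8: ['golden', 'a', 'frog'] (min_width=13, slack=4)
Line 9: ['bright', 'river'] (min_width=12, slack=5)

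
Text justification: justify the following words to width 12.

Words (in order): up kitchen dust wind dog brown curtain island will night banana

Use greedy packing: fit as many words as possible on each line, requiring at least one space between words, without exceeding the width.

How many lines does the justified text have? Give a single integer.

Answer: 6

Derivation:
Line 1: ['up', 'kitchen'] (min_width=10, slack=2)
Line 2: ['dust', 'wind'] (min_width=9, slack=3)
Line 3: ['dog', 'brown'] (min_width=9, slack=3)
Line 4: ['curtain'] (min_width=7, slack=5)
Line 5: ['island', 'will'] (min_width=11, slack=1)
Line 6: ['night', 'banana'] (min_width=12, slack=0)
Total lines: 6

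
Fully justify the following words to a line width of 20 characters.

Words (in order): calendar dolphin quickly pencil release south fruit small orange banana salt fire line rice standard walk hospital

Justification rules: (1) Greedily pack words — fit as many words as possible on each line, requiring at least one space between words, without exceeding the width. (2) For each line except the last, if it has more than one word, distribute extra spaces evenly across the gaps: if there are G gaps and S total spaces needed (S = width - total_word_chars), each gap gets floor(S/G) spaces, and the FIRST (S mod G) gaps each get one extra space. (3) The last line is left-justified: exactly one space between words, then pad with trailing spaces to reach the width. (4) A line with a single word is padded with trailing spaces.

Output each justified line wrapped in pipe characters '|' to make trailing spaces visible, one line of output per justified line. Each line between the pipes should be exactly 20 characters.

Answer: |calendar     dolphin|
|quickly       pencil|
|release  south fruit|
|small  orange banana|
|salt  fire line rice|
|standard        walk|
|hospital            |

Derivation:
Line 1: ['calendar', 'dolphin'] (min_width=16, slack=4)
Line 2: ['quickly', 'pencil'] (min_width=14, slack=6)
Line 3: ['release', 'south', 'fruit'] (min_width=19, slack=1)
Line 4: ['small', 'orange', 'banana'] (min_width=19, slack=1)
Line 5: ['salt', 'fire', 'line', 'rice'] (min_width=19, slack=1)
Line 6: ['standard', 'walk'] (min_width=13, slack=7)
Line 7: ['hospital'] (min_width=8, slack=12)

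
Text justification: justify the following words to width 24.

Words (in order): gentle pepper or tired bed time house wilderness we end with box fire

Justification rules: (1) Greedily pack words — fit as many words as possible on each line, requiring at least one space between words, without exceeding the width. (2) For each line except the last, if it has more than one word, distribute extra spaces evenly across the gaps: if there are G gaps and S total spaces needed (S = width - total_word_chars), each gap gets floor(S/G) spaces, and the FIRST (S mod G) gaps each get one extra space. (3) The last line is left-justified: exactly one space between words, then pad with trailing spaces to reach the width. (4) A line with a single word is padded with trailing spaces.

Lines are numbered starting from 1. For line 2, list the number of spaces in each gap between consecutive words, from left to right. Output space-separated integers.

Line 1: ['gentle', 'pepper', 'or', 'tired'] (min_width=22, slack=2)
Line 2: ['bed', 'time', 'house'] (min_width=14, slack=10)
Line 3: ['wilderness', 'we', 'end', 'with'] (min_width=22, slack=2)
Line 4: ['box', 'fire'] (min_width=8, slack=16)

Answer: 6 6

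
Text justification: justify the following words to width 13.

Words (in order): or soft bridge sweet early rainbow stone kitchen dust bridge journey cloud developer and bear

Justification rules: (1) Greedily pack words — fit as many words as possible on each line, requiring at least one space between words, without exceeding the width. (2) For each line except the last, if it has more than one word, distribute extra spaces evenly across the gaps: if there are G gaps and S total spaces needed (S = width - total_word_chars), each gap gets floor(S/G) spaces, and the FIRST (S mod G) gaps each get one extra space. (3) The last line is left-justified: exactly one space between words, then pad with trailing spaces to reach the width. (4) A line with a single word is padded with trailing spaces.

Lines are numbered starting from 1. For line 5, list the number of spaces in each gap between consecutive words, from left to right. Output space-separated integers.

Answer: 3

Derivation:
Line 1: ['or', 'soft'] (min_width=7, slack=6)
Line 2: ['bridge', 'sweet'] (min_width=12, slack=1)
Line 3: ['early', 'rainbow'] (min_width=13, slack=0)
Line 4: ['stone', 'kitchen'] (min_width=13, slack=0)
Line 5: ['dust', 'bridge'] (min_width=11, slack=2)
Line 6: ['journey', 'cloud'] (min_width=13, slack=0)
Line 7: ['developer', 'and'] (min_width=13, slack=0)
Line 8: ['bear'] (min_width=4, slack=9)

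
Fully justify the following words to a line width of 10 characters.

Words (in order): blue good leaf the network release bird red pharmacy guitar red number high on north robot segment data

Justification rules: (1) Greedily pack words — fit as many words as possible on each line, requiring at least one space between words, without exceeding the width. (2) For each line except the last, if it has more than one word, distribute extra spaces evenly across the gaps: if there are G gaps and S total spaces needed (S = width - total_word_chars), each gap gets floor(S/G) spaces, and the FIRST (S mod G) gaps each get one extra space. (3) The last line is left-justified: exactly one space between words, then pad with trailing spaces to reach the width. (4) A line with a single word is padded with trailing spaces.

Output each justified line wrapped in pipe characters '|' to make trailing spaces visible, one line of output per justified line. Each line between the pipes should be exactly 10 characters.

Line 1: ['blue', 'good'] (min_width=9, slack=1)
Line 2: ['leaf', 'the'] (min_width=8, slack=2)
Line 3: ['network'] (min_width=7, slack=3)
Line 4: ['release'] (min_width=7, slack=3)
Line 5: ['bird', 'red'] (min_width=8, slack=2)
Line 6: ['pharmacy'] (min_width=8, slack=2)
Line 7: ['guitar', 'red'] (min_width=10, slack=0)
Line 8: ['number'] (min_width=6, slack=4)
Line 9: ['high', 'on'] (min_width=7, slack=3)
Line 10: ['north'] (min_width=5, slack=5)
Line 11: ['robot'] (min_width=5, slack=5)
Line 12: ['segment'] (min_width=7, slack=3)
Line 13: ['data'] (min_width=4, slack=6)

Answer: |blue  good|
|leaf   the|
|network   |
|release   |
|bird   red|
|pharmacy  |
|guitar red|
|number    |
|high    on|
|north     |
|robot     |
|segment   |
|data      |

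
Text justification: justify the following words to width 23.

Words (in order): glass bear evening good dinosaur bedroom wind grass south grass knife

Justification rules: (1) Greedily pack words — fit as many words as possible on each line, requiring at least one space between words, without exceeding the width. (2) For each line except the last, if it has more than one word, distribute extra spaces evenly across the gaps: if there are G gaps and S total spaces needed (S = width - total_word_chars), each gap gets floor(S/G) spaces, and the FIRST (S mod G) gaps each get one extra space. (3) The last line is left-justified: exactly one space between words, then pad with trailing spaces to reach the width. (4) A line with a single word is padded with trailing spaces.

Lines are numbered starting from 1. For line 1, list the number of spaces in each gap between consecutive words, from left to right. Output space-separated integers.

Answer: 1 1 1

Derivation:
Line 1: ['glass', 'bear', 'evening', 'good'] (min_width=23, slack=0)
Line 2: ['dinosaur', 'bedroom', 'wind'] (min_width=21, slack=2)
Line 3: ['grass', 'south', 'grass', 'knife'] (min_width=23, slack=0)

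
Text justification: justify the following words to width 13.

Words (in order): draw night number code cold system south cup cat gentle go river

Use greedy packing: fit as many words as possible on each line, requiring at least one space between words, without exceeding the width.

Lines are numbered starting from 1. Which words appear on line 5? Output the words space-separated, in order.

Answer: gentle go

Derivation:
Line 1: ['draw', 'night'] (min_width=10, slack=3)
Line 2: ['number', 'code'] (min_width=11, slack=2)
Line 3: ['cold', 'system'] (min_width=11, slack=2)
Line 4: ['south', 'cup', 'cat'] (min_width=13, slack=0)
Line 5: ['gentle', 'go'] (min_width=9, slack=4)
Line 6: ['river'] (min_width=5, slack=8)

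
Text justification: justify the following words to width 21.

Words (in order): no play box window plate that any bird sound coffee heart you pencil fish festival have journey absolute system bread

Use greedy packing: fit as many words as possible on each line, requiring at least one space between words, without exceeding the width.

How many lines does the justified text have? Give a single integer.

Answer: 6

Derivation:
Line 1: ['no', 'play', 'box', 'window'] (min_width=18, slack=3)
Line 2: ['plate', 'that', 'any', 'bird'] (min_width=19, slack=2)
Line 3: ['sound', 'coffee', 'heart'] (min_width=18, slack=3)
Line 4: ['you', 'pencil', 'fish'] (min_width=15, slack=6)
Line 5: ['festival', 'have', 'journey'] (min_width=21, slack=0)
Line 6: ['absolute', 'system', 'bread'] (min_width=21, slack=0)
Total lines: 6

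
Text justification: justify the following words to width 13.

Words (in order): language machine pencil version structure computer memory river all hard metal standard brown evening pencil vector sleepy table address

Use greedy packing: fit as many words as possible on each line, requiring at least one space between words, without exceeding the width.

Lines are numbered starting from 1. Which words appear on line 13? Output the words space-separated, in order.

Line 1: ['language'] (min_width=8, slack=5)
Line 2: ['machine'] (min_width=7, slack=6)
Line 3: ['pencil'] (min_width=6, slack=7)
Line 4: ['version'] (min_width=7, slack=6)
Line 5: ['structure'] (min_width=9, slack=4)
Line 6: ['computer'] (min_width=8, slack=5)
Line 7: ['memory', 'river'] (min_width=12, slack=1)
Line 8: ['all', 'hard'] (min_width=8, slack=5)
Line 9: ['metal'] (min_width=5, slack=8)
Line 10: ['standard'] (min_width=8, slack=5)
Line 11: ['brown', 'evening'] (min_width=13, slack=0)
Line 12: ['pencil', 'vector'] (min_width=13, slack=0)
Line 13: ['sleepy', 'table'] (min_width=12, slack=1)
Line 14: ['address'] (min_width=7, slack=6)

Answer: sleepy table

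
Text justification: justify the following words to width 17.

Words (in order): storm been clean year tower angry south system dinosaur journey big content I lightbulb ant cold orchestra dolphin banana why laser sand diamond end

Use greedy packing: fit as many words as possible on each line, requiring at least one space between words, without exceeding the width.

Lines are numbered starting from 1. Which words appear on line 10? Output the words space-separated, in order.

Line 1: ['storm', 'been', 'clean'] (min_width=16, slack=1)
Line 2: ['year', 'tower', 'angry'] (min_width=16, slack=1)
Line 3: ['south', 'system'] (min_width=12, slack=5)
Line 4: ['dinosaur', 'journey'] (min_width=16, slack=1)
Line 5: ['big', 'content', 'I'] (min_width=13, slack=4)
Line 6: ['lightbulb', 'ant'] (min_width=13, slack=4)
Line 7: ['cold', 'orchestra'] (min_width=14, slack=3)
Line 8: ['dolphin', 'banana'] (min_width=14, slack=3)
Line 9: ['why', 'laser', 'sand'] (min_width=14, slack=3)
Line 10: ['diamond', 'end'] (min_width=11, slack=6)

Answer: diamond end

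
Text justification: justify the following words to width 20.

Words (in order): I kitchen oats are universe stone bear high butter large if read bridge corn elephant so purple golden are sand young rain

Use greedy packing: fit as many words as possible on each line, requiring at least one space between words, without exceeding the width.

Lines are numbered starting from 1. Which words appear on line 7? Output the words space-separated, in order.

Answer: young rain

Derivation:
Line 1: ['I', 'kitchen', 'oats', 'are'] (min_width=18, slack=2)
Line 2: ['universe', 'stone', 'bear'] (min_width=19, slack=1)
Line 3: ['high', 'butter', 'large', 'if'] (min_width=20, slack=0)
Line 4: ['read', 'bridge', 'corn'] (min_width=16, slack=4)
Line 5: ['elephant', 'so', 'purple'] (min_width=18, slack=2)
Line 6: ['golden', 'are', 'sand'] (min_width=15, slack=5)
Line 7: ['young', 'rain'] (min_width=10, slack=10)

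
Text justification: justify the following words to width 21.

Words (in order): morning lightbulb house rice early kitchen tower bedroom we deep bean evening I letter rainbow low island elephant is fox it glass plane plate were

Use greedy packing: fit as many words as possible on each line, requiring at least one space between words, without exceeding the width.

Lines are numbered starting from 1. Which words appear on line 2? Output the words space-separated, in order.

Line 1: ['morning', 'lightbulb'] (min_width=17, slack=4)
Line 2: ['house', 'rice', 'early'] (min_width=16, slack=5)
Line 3: ['kitchen', 'tower', 'bedroom'] (min_width=21, slack=0)
Line 4: ['we', 'deep', 'bean', 'evening'] (min_width=20, slack=1)
Line 5: ['I', 'letter', 'rainbow', 'low'] (min_width=20, slack=1)
Line 6: ['island', 'elephant', 'is'] (min_width=18, slack=3)
Line 7: ['fox', 'it', 'glass', 'plane'] (min_width=18, slack=3)
Line 8: ['plate', 'were'] (min_width=10, slack=11)

Answer: house rice early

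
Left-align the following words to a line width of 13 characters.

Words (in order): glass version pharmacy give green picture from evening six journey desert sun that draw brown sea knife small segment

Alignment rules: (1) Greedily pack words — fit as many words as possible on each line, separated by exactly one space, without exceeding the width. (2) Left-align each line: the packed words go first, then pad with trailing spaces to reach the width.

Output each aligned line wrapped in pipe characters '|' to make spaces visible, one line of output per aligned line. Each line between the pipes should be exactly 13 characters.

Line 1: ['glass', 'version'] (min_width=13, slack=0)
Line 2: ['pharmacy', 'give'] (min_width=13, slack=0)
Line 3: ['green', 'picture'] (min_width=13, slack=0)
Line 4: ['from', 'evening'] (min_width=12, slack=1)
Line 5: ['six', 'journey'] (min_width=11, slack=2)
Line 6: ['desert', 'sun'] (min_width=10, slack=3)
Line 7: ['that', 'draw'] (min_width=9, slack=4)
Line 8: ['brown', 'sea'] (min_width=9, slack=4)
Line 9: ['knife', 'small'] (min_width=11, slack=2)
Line 10: ['segment'] (min_width=7, slack=6)

Answer: |glass version|
|pharmacy give|
|green picture|
|from evening |
|six journey  |
|desert sun   |
|that draw    |
|brown sea    |
|knife small  |
|segment      |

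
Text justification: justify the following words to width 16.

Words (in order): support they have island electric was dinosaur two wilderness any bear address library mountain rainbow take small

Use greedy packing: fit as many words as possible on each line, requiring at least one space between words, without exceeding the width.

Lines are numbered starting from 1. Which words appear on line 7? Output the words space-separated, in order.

Line 1: ['support', 'they'] (min_width=12, slack=4)
Line 2: ['have', 'island'] (min_width=11, slack=5)
Line 3: ['electric', 'was'] (min_width=12, slack=4)
Line 4: ['dinosaur', 'two'] (min_width=12, slack=4)
Line 5: ['wilderness', 'any'] (min_width=14, slack=2)
Line 6: ['bear', 'address'] (min_width=12, slack=4)
Line 7: ['library', 'mountain'] (min_width=16, slack=0)
Line 8: ['rainbow', 'take'] (min_width=12, slack=4)
Line 9: ['small'] (min_width=5, slack=11)

Answer: library mountain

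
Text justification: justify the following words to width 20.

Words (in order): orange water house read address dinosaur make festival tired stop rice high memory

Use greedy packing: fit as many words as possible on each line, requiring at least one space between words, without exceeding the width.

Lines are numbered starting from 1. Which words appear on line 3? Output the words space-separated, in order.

Answer: dinosaur make

Derivation:
Line 1: ['orange', 'water', 'house'] (min_width=18, slack=2)
Line 2: ['read', 'address'] (min_width=12, slack=8)
Line 3: ['dinosaur', 'make'] (min_width=13, slack=7)
Line 4: ['festival', 'tired', 'stop'] (min_width=19, slack=1)
Line 5: ['rice', 'high', 'memory'] (min_width=16, slack=4)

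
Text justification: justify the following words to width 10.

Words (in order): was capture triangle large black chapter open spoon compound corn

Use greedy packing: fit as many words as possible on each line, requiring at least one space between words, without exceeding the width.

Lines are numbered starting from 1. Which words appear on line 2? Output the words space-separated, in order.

Line 1: ['was'] (min_width=3, slack=7)
Line 2: ['capture'] (min_width=7, slack=3)
Line 3: ['triangle'] (min_width=8, slack=2)
Line 4: ['large'] (min_width=5, slack=5)
Line 5: ['black'] (min_width=5, slack=5)
Line 6: ['chapter'] (min_width=7, slack=3)
Line 7: ['open', 'spoon'] (min_width=10, slack=0)
Line 8: ['compound'] (min_width=8, slack=2)
Line 9: ['corn'] (min_width=4, slack=6)

Answer: capture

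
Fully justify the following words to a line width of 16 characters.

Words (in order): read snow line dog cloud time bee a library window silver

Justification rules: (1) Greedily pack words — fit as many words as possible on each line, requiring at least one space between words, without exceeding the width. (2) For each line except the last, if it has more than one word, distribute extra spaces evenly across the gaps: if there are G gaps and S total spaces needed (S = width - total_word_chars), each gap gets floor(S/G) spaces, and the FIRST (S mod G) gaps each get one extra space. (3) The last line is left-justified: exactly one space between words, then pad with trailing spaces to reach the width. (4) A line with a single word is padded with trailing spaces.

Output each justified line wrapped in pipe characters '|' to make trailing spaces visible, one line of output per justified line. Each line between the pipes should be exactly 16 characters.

Line 1: ['read', 'snow', 'line'] (min_width=14, slack=2)
Line 2: ['dog', 'cloud', 'time'] (min_width=14, slack=2)
Line 3: ['bee', 'a', 'library'] (min_width=13, slack=3)
Line 4: ['window', 'silver'] (min_width=13, slack=3)

Answer: |read  snow  line|
|dog  cloud  time|
|bee   a  library|
|window silver   |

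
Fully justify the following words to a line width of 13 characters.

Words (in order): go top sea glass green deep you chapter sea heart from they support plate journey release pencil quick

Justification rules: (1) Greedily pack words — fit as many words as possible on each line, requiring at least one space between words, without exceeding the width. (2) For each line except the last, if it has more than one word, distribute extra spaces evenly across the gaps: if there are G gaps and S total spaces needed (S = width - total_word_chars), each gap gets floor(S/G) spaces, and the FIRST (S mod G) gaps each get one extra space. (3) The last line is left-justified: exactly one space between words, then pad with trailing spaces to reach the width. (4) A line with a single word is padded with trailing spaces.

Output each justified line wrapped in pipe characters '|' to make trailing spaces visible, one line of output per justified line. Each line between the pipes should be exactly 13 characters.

Line 1: ['go', 'top', 'sea'] (min_width=10, slack=3)
Line 2: ['glass', 'green'] (min_width=11, slack=2)
Line 3: ['deep', 'you'] (min_width=8, slack=5)
Line 4: ['chapter', 'sea'] (min_width=11, slack=2)
Line 5: ['heart', 'from'] (min_width=10, slack=3)
Line 6: ['they', 'support'] (min_width=12, slack=1)
Line 7: ['plate', 'journey'] (min_width=13, slack=0)
Line 8: ['release'] (min_width=7, slack=6)
Line 9: ['pencil', 'quick'] (min_width=12, slack=1)

Answer: |go   top  sea|
|glass   green|
|deep      you|
|chapter   sea|
|heart    from|
|they  support|
|plate journey|
|release      |
|pencil quick |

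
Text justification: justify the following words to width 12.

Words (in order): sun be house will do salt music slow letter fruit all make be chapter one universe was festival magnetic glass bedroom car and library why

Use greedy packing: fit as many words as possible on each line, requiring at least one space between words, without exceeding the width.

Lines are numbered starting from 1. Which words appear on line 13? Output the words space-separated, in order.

Line 1: ['sun', 'be', 'house'] (min_width=12, slack=0)
Line 2: ['will', 'do', 'salt'] (min_width=12, slack=0)
Line 3: ['music', 'slow'] (min_width=10, slack=2)
Line 4: ['letter', 'fruit'] (min_width=12, slack=0)
Line 5: ['all', 'make', 'be'] (min_width=11, slack=1)
Line 6: ['chapter', 'one'] (min_width=11, slack=1)
Line 7: ['universe', 'was'] (min_width=12, slack=0)
Line 8: ['festival'] (min_width=8, slack=4)
Line 9: ['magnetic'] (min_width=8, slack=4)
Line 10: ['glass'] (min_width=5, slack=7)
Line 11: ['bedroom', 'car'] (min_width=11, slack=1)
Line 12: ['and', 'library'] (min_width=11, slack=1)
Line 13: ['why'] (min_width=3, slack=9)

Answer: why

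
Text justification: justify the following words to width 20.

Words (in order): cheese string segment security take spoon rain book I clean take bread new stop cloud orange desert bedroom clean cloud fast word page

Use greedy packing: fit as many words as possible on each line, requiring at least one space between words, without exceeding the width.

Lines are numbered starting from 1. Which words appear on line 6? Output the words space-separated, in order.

Line 1: ['cheese', 'string'] (min_width=13, slack=7)
Line 2: ['segment', 'security'] (min_width=16, slack=4)
Line 3: ['take', 'spoon', 'rain', 'book'] (min_width=20, slack=0)
Line 4: ['I', 'clean', 'take', 'bread'] (min_width=18, slack=2)
Line 5: ['new', 'stop', 'cloud'] (min_width=14, slack=6)
Line 6: ['orange', 'desert'] (min_width=13, slack=7)
Line 7: ['bedroom', 'clean', 'cloud'] (min_width=19, slack=1)
Line 8: ['fast', 'word', 'page'] (min_width=14, slack=6)

Answer: orange desert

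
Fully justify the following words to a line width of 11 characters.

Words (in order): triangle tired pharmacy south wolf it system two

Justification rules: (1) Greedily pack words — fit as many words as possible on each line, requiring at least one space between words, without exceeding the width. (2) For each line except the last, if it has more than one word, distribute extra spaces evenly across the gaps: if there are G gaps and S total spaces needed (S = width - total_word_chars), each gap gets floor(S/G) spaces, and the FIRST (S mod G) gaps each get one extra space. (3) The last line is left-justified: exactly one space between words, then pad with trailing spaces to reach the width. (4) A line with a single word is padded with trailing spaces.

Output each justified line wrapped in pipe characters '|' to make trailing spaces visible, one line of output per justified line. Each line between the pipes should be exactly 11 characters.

Answer: |triangle   |
|tired      |
|pharmacy   |
|south  wolf|
|it   system|
|two        |

Derivation:
Line 1: ['triangle'] (min_width=8, slack=3)
Line 2: ['tired'] (min_width=5, slack=6)
Line 3: ['pharmacy'] (min_width=8, slack=3)
Line 4: ['south', 'wolf'] (min_width=10, slack=1)
Line 5: ['it', 'system'] (min_width=9, slack=2)
Line 6: ['two'] (min_width=3, slack=8)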